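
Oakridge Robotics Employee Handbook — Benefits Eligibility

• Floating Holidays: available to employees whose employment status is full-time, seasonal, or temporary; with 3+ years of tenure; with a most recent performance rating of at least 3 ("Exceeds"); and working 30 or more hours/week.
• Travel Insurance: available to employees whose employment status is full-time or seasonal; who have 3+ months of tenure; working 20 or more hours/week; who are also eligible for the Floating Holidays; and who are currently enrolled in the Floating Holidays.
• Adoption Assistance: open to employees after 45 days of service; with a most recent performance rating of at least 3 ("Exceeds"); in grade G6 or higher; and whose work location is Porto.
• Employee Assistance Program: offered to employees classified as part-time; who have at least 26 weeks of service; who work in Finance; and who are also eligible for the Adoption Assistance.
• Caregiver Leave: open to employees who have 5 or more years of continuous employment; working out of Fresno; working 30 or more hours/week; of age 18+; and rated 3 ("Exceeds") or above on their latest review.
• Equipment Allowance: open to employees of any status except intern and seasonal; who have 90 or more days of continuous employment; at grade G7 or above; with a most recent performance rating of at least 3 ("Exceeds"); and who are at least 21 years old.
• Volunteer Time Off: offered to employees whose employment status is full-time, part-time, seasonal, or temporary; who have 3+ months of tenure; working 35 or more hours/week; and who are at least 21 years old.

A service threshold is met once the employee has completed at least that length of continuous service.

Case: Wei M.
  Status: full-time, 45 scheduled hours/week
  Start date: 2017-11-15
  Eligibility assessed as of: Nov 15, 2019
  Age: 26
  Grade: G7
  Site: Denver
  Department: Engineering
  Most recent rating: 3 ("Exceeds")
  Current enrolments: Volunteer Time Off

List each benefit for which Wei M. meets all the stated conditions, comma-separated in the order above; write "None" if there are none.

Service from 2017-11-15 to Nov 15, 2019: 730 days.
Floating Holidays — status full-time ✓; service 730 days < 3 years (≈1095 days) ✗ → not eligible.
Travel Insurance — status full-time ✓; service 730 days ≥ 3 months (≈90 days) ✓; 45 hrs/wk ≥ 20 ✓; not eligible for Floating Holidays ✗ → not eligible.
Adoption Assistance — service 730 days ≥ 45 days ✓; rating 3 ≥ 3 ✓; grade G7 ≥ G6 ✓; site Denver ✗ (not Porto) → not eligible.
Employee Assistance Program — status full-time ✗ (requires part-time) → not eligible.
Caregiver Leave — service 730 days < 5 years (≈1825 days) ✗ → not eligible.
Equipment Allowance — status full-time ✓ (not excluded); service 730 days ≥ 90 days ✓; grade G7 ≥ G7 ✓; rating 3 ≥ 3 ✓; age 26 ≥ 21 ✓ → eligible.
Volunteer Time Off — status full-time ✓; service 730 days ≥ 3 months (≈90 days) ✓; 45 hrs/wk ≥ 35 ✓; age 26 ≥ 21 ✓ → eligible.

Equipment Allowance, Volunteer Time Off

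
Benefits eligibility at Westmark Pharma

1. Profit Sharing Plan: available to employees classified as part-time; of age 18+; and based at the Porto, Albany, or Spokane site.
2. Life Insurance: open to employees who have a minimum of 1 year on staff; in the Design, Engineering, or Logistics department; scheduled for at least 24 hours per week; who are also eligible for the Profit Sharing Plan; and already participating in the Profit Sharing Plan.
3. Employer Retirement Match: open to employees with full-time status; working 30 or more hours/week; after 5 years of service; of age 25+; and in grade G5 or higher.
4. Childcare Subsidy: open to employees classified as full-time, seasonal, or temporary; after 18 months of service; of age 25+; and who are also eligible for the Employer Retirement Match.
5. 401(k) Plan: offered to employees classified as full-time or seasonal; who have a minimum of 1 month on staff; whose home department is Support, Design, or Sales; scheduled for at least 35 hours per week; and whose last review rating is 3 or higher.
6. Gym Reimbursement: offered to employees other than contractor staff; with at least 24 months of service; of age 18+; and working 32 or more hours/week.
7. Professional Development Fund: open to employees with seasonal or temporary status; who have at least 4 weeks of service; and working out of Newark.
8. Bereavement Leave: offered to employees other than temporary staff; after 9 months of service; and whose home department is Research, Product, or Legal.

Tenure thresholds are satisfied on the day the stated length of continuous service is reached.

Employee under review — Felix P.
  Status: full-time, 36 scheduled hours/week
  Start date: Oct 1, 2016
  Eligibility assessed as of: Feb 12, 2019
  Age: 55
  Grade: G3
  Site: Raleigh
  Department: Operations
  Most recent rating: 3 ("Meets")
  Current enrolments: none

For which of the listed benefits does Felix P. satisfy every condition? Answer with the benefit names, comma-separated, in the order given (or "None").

Gym Reimbursement

Service from Oct 1, 2016 to Feb 12, 2019: 864 days.
Profit Sharing Plan — status full-time ✗ (requires part-time) → not eligible.
Life Insurance — service 864 days ≥ 1 year (≈365 days) ✓; dept Operations ✗ → not eligible.
Employer Retirement Match — status full-time ✓; 36 hrs/wk ≥ 30 ✓; service 864 days < 5 years (≈1825 days) ✗ → not eligible.
Childcare Subsidy — status full-time ✓; service 864 days ≥ 18 months (≈540 days) ✓; age 55 ≥ 25 ✓; not eligible for Employer Retirement Match ✗ → not eligible.
401(k) Plan — status full-time ✓; service 864 days ≥ 1 month (≈30 days) ✓; dept Operations ✗ → not eligible.
Gym Reimbursement — status full-time ✓ (not excluded); service 864 days ≥ 24 months (≈720 days) ✓; age 55 ≥ 18 ✓; 36 hrs/wk ≥ 32 ✓ → eligible.
Professional Development Fund — status full-time ✗ (requires seasonal or temporary) → not eligible.
Bereavement Leave — status full-time ✓ (not excluded); service 864 days ≥ 9 months (≈270 days) ✓; dept Operations ✗ → not eligible.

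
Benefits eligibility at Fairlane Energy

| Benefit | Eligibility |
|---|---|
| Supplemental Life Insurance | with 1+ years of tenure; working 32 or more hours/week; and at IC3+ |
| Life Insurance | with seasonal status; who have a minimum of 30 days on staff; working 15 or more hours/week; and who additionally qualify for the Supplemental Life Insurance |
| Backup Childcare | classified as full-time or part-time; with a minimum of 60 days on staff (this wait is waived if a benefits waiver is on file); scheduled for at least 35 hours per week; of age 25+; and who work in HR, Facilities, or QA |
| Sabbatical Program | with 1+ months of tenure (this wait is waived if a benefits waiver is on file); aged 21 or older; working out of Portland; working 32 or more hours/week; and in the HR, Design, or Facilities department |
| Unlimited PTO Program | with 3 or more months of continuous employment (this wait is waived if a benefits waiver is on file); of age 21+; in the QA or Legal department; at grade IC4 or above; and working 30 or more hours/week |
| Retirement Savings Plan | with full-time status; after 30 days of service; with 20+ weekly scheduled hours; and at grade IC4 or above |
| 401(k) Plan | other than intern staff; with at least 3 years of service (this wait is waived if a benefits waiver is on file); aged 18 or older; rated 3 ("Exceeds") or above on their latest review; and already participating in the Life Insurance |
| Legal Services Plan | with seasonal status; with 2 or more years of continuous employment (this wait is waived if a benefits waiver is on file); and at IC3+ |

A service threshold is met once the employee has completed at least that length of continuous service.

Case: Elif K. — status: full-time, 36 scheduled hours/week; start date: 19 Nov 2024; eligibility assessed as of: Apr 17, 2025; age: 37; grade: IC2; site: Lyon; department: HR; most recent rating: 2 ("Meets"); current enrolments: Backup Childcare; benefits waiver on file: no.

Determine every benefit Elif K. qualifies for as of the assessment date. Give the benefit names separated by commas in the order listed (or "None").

Backup Childcare

Service from 19 Nov 2024 to Apr 17, 2025: 149 days.
Supplemental Life Insurance — service 149 days < 1 year (≈365 days) ✗ → not eligible.
Life Insurance — status full-time ✗ (requires seasonal) → not eligible.
Backup Childcare — status full-time ✓; no waiver, service 149 days ≥ 60 days ✓; 36 hrs/wk ≥ 35 ✓; age 37 ≥ 25 ✓; dept HR ✓ → eligible.
Sabbatical Program — no waiver, service 149 days ≥ 1 month (≈30 days) ✓; age 37 ≥ 21 ✓; site Lyon ✗ (not Portland) → not eligible.
Unlimited PTO Program — no waiver, service 149 days ≥ 3 months (≈90 days) ✓; age 37 ≥ 21 ✓; dept HR ✗ → not eligible.
Retirement Savings Plan — status full-time ✓; service 149 days ≥ 30 days ✓; 36 hrs/wk ≥ 20 ✓; grade IC2 < IC4 ✗ → not eligible.
401(k) Plan — status full-time ✓ (not excluded); no waiver, service 149 days < 3 years (≈1095 days) ✗ → not eligible.
Legal Services Plan — status full-time ✗ (requires seasonal) → not eligible.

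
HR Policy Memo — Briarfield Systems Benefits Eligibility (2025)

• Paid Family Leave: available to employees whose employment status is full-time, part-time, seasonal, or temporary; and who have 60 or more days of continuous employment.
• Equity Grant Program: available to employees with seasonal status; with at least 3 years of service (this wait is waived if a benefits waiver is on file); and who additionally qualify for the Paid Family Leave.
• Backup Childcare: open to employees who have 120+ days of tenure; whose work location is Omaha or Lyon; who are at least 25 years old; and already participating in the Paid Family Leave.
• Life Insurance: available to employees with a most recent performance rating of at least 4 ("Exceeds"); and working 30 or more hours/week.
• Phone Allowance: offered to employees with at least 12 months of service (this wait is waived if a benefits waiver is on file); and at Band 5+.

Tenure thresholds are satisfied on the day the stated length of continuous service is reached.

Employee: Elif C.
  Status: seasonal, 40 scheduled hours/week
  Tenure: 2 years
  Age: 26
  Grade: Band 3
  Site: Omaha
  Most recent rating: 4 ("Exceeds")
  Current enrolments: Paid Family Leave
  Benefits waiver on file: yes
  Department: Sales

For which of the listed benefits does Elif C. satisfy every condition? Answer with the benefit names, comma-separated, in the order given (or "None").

Paid Family Leave, Equity Grant Program, Backup Childcare, Life Insurance

Paid Family Leave — status seasonal ✓; service 2 years ≥ 60 days ✓ → eligible.
Equity Grant Program — status seasonal ✓; benefits waiver on file ✓; eligible for Paid Family Leave ✓ → eligible.
Backup Childcare — service 2 years ≥ 120 days ✓; site Omaha ✓; age 26 ≥ 25 ✓; enrolled in Paid Family Leave ✓ → eligible.
Life Insurance — rating 4 ≥ 4 ✓; 40 hrs/wk ≥ 30 ✓ → eligible.
Phone Allowance — benefits waiver on file ✓; grade Band 3 < Band 5 ✗ → not eligible.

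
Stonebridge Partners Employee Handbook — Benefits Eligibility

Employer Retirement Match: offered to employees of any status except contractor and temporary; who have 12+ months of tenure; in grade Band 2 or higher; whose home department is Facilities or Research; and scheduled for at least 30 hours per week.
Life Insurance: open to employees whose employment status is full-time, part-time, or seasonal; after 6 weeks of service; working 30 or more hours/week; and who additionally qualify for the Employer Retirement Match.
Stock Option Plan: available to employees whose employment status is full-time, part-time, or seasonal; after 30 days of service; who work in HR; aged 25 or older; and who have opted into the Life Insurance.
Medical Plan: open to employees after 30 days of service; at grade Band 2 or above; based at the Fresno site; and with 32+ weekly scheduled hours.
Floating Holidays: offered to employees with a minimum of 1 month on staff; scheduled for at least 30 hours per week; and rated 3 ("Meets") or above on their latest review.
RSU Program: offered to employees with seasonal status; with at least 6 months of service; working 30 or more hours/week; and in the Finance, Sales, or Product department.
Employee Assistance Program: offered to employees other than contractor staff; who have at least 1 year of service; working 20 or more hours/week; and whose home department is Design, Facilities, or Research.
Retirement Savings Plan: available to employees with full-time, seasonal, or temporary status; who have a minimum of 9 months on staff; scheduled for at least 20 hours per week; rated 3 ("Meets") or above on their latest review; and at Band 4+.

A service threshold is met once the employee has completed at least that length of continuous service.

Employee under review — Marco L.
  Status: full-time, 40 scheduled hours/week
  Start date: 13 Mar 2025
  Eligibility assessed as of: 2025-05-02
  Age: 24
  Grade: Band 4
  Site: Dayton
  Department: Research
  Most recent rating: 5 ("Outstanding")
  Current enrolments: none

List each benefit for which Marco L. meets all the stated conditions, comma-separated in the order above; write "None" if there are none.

Floating Holidays

Service from 13 Mar 2025 to 2025-05-02: 50 days.
Employer Retirement Match — status full-time ✓ (not excluded); service 50 days < 12 months (≈360 days) ✗ → not eligible.
Life Insurance — status full-time ✓; service 50 days ≥ 6 weeks (≈42 days) ✓; 40 hrs/wk ≥ 30 ✓; not eligible for Employer Retirement Match ✗ → not eligible.
Stock Option Plan — status full-time ✓; service 50 days ≥ 30 days ✓; dept Research ✗ → not eligible.
Medical Plan — service 50 days ≥ 30 days ✓; grade Band 4 ≥ Band 2 ✓; site Dayton ✗ (not Fresno) → not eligible.
Floating Holidays — service 50 days ≥ 1 month (≈30 days) ✓; 40 hrs/wk ≥ 30 ✓; rating 5 ≥ 3 ✓ → eligible.
RSU Program — status full-time ✗ (requires seasonal) → not eligible.
Employee Assistance Program — status full-time ✓ (not excluded); service 50 days < 1 year (≈365 days) ✗ → not eligible.
Retirement Savings Plan — status full-time ✓; service 50 days < 9 months (≈270 days) ✗ → not eligible.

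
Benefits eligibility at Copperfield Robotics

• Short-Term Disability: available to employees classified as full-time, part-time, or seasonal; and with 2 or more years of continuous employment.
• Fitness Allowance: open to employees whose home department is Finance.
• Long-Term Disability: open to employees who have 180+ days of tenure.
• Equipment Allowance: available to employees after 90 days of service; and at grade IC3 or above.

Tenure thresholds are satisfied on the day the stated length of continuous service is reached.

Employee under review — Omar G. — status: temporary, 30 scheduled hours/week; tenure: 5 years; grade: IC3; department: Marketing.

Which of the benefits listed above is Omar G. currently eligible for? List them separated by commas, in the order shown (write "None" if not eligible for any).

Short-Term Disability — status temporary ✗ (requires full-time, part-time, or seasonal) → not eligible.
Fitness Allowance — dept Marketing ✗ → not eligible.
Long-Term Disability — service 5 years ≥ 180 days ✓ → eligible.
Equipment Allowance — service 5 years ≥ 90 days ✓; grade IC3 ≥ IC3 ✓ → eligible.

Long-Term Disability, Equipment Allowance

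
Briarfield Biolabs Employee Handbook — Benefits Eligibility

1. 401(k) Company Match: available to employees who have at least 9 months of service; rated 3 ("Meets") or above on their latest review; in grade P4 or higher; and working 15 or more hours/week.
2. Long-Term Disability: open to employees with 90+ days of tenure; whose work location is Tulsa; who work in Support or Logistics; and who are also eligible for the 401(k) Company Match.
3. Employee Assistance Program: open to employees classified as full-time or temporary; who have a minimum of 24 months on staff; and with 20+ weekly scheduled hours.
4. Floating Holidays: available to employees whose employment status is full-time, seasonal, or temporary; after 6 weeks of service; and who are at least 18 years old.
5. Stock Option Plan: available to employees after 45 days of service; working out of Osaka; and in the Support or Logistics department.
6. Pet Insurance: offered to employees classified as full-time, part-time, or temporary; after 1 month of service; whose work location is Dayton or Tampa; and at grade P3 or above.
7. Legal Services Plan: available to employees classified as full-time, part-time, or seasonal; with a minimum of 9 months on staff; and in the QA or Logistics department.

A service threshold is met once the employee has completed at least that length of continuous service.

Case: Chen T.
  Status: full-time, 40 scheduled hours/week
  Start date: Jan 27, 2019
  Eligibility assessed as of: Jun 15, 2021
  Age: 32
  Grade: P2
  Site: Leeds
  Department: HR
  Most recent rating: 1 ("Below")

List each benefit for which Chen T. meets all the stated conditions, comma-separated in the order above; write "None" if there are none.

Employee Assistance Program, Floating Holidays

Service from Jan 27, 2019 to Jun 15, 2021: 870 days.
401(k) Company Match — service 870 days ≥ 9 months (≈270 days) ✓; rating 1 < 3 ✗ → not eligible.
Long-Term Disability — service 870 days ≥ 90 days ✓; site Leeds ✗ (not Tulsa) → not eligible.
Employee Assistance Program — status full-time ✓; service 870 days ≥ 24 months (≈720 days) ✓; 40 hrs/wk ≥ 20 ✓ → eligible.
Floating Holidays — status full-time ✓; service 870 days ≥ 6 weeks (≈42 days) ✓; age 32 ≥ 18 ✓ → eligible.
Stock Option Plan — service 870 days ≥ 45 days ✓; site Leeds ✗ (not Osaka) → not eligible.
Pet Insurance — status full-time ✓; service 870 days ≥ 1 month (≈30 days) ✓; site Leeds ✗ (not Dayton or Tampa) → not eligible.
Legal Services Plan — status full-time ✓; service 870 days ≥ 9 months (≈270 days) ✓; dept HR ✗ → not eligible.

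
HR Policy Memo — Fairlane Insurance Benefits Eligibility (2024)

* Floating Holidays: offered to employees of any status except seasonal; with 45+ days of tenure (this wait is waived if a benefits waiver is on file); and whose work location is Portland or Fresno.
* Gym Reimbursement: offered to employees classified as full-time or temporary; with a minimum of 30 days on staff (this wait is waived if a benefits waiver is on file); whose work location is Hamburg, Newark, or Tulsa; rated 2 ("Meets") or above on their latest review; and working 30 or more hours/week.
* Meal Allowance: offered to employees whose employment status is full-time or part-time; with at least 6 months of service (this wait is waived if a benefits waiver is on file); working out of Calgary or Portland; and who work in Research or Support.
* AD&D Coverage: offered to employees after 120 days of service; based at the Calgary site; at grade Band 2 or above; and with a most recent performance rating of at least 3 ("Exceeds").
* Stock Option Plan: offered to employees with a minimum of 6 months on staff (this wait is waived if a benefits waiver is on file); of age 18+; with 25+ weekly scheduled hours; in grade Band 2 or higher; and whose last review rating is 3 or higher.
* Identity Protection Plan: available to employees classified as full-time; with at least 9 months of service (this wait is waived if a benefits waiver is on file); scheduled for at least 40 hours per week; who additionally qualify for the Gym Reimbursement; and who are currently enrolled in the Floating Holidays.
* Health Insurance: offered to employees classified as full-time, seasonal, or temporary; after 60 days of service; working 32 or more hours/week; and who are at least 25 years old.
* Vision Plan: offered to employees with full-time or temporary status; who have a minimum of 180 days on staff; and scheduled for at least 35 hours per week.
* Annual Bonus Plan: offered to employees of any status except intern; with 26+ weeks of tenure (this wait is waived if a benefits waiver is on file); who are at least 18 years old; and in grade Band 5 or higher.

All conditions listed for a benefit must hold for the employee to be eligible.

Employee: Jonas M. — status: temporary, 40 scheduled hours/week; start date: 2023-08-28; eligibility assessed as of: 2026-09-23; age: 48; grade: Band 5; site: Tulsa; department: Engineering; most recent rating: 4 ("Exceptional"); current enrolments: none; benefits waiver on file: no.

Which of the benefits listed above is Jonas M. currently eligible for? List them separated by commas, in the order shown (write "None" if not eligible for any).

Gym Reimbursement, Stock Option Plan, Health Insurance, Vision Plan, Annual Bonus Plan

Service from 2023-08-28 to 2026-09-23: 1122 days.
Floating Holidays — status temporary ✓ (not excluded); no waiver, service 1122 days ≥ 45 days ✓; site Tulsa ✗ (not Portland or Fresno) → not eligible.
Gym Reimbursement — status temporary ✓; no waiver, service 1122 days ≥ 30 days ✓; site Tulsa ✓; rating 4 ≥ 2 ✓; 40 hrs/wk ≥ 30 ✓ → eligible.
Meal Allowance — status temporary ✗ (requires full-time or part-time) → not eligible.
AD&D Coverage — service 1122 days ≥ 120 days ✓; site Tulsa ✗ (not Calgary) → not eligible.
Stock Option Plan — no waiver, service 1122 days ≥ 6 months (≈180 days) ✓; age 48 ≥ 18 ✓; 40 hrs/wk ≥ 25 ✓; grade Band 5 ≥ Band 2 ✓; rating 4 ≥ 3 ✓ → eligible.
Identity Protection Plan — status temporary ✗ (requires full-time) → not eligible.
Health Insurance — status temporary ✓; service 1122 days ≥ 60 days ✓; 40 hrs/wk ≥ 32 ✓; age 48 ≥ 25 ✓ → eligible.
Vision Plan — status temporary ✓; service 1122 days ≥ 180 days ✓; 40 hrs/wk ≥ 35 ✓ → eligible.
Annual Bonus Plan — status temporary ✓ (not excluded); no waiver, service 1122 days ≥ 26 weeks (≈182 days) ✓; age 48 ≥ 18 ✓; grade Band 5 ≥ Band 5 ✓ → eligible.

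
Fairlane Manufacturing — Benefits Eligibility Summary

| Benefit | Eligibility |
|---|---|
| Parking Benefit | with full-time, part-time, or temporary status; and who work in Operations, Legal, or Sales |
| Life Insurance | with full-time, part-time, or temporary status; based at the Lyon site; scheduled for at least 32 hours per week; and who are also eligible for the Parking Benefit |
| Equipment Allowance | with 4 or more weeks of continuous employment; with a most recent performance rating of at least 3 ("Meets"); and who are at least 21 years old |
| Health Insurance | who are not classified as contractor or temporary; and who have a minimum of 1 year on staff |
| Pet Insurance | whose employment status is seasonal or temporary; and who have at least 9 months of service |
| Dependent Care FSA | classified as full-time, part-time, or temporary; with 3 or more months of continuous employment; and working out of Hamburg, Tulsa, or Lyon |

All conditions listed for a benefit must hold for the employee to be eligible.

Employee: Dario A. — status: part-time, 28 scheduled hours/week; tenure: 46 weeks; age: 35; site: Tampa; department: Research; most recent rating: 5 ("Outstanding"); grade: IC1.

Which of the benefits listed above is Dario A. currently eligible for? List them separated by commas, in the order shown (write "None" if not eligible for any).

Parking Benefit — status part-time ✓; dept Research ✗ → not eligible.
Life Insurance — status part-time ✓; site Tampa ✗ (not Lyon) → not eligible.
Equipment Allowance — service 46 weeks ≥ 4 weeks ✓; rating 5 ≥ 3 ✓; age 35 ≥ 21 ✓ → eligible.
Health Insurance — status part-time ✓ (not excluded); service 46 weeks < 1 year (≈365 days) ✗ → not eligible.
Pet Insurance — status part-time ✗ (requires seasonal or temporary) → not eligible.
Dependent Care FSA — status part-time ✓; service 46 weeks ≥ 3 months (≈90 days) ✓; site Tampa ✗ (not Hamburg, Tulsa, or Lyon) → not eligible.

Equipment Allowance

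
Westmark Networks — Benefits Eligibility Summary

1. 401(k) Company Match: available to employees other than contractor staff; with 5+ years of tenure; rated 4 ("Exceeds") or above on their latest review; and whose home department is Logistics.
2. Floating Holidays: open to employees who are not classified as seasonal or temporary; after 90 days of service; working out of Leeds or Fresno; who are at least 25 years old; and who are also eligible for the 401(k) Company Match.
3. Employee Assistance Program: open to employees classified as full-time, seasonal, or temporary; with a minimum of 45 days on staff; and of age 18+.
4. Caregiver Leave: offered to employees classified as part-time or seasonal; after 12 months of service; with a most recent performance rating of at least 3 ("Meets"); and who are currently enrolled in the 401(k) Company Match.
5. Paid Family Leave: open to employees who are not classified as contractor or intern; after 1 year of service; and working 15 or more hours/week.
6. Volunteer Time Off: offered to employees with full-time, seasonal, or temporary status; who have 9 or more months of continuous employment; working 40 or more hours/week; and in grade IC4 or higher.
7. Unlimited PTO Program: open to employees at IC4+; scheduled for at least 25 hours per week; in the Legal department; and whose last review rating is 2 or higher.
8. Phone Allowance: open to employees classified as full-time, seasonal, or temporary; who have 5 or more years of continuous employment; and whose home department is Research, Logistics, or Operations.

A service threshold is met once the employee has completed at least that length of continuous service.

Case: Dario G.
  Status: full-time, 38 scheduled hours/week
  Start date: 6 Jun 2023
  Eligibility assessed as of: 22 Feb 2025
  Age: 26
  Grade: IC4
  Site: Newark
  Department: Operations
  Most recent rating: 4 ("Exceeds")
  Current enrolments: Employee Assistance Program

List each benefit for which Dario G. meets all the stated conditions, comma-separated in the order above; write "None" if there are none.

Service from 6 Jun 2023 to 22 Feb 2025: 627 days.
401(k) Company Match — status full-time ✓ (not excluded); service 627 days < 5 years (≈1825 days) ✗ → not eligible.
Floating Holidays — status full-time ✓ (not excluded); service 627 days ≥ 90 days ✓; site Newark ✗ (not Leeds or Fresno) → not eligible.
Employee Assistance Program — status full-time ✓; service 627 days ≥ 45 days ✓; age 26 ≥ 18 ✓ → eligible.
Caregiver Leave — status full-time ✗ (requires part-time or seasonal) → not eligible.
Paid Family Leave — status full-time ✓ (not excluded); service 627 days ≥ 1 year (≈365 days) ✓; 38 hrs/wk ≥ 15 ✓ → eligible.
Volunteer Time Off — status full-time ✓; service 627 days ≥ 9 months (≈270 days) ✓; 38 hrs/wk < 40 ✗ → not eligible.
Unlimited PTO Program — grade IC4 ≥ IC4 ✓; 38 hrs/wk ≥ 25 ✓; dept Operations ✗ → not eligible.
Phone Allowance — status full-time ✓; service 627 days < 5 years (≈1825 days) ✗ → not eligible.

Employee Assistance Program, Paid Family Leave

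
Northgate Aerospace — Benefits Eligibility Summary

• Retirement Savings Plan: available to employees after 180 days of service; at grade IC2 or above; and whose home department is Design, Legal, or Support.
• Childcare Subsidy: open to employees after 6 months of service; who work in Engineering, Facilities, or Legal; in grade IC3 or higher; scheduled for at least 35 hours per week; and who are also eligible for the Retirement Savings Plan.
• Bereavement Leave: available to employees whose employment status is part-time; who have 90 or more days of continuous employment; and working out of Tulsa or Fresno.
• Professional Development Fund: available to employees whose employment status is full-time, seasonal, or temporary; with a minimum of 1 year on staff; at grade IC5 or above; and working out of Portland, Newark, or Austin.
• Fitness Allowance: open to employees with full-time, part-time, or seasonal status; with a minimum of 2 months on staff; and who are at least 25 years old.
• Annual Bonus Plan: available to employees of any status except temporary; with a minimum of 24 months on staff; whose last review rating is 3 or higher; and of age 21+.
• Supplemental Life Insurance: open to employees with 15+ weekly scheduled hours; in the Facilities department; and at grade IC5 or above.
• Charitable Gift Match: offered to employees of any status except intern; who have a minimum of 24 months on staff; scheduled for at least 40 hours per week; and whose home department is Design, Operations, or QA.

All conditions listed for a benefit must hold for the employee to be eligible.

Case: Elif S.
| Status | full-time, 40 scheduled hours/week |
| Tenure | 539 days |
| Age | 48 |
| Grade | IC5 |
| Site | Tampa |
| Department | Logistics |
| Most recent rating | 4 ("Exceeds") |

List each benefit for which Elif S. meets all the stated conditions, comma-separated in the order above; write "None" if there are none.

Retirement Savings Plan — service 539 days ≥ 180 days ✓; grade IC5 ≥ IC2 ✓; dept Logistics ✗ → not eligible.
Childcare Subsidy — service 539 days ≥ 6 months (≈180 days) ✓; dept Logistics ✗ → not eligible.
Bereavement Leave — status full-time ✗ (requires part-time) → not eligible.
Professional Development Fund — status full-time ✓; service 539 days ≥ 1 year (≈365 days) ✓; grade IC5 ≥ IC5 ✓; site Tampa ✗ (not Portland, Newark, or Austin) → not eligible.
Fitness Allowance — status full-time ✓; service 539 days ≥ 2 months (≈60 days) ✓; age 48 ≥ 25 ✓ → eligible.
Annual Bonus Plan — status full-time ✓ (not excluded); service 539 days < 24 months (≈720 days) ✗ → not eligible.
Supplemental Life Insurance — 40 hrs/wk ≥ 15 ✓; dept Logistics ✗ → not eligible.
Charitable Gift Match — status full-time ✓ (not excluded); service 539 days < 24 months (≈720 days) ✗ → not eligible.

Fitness Allowance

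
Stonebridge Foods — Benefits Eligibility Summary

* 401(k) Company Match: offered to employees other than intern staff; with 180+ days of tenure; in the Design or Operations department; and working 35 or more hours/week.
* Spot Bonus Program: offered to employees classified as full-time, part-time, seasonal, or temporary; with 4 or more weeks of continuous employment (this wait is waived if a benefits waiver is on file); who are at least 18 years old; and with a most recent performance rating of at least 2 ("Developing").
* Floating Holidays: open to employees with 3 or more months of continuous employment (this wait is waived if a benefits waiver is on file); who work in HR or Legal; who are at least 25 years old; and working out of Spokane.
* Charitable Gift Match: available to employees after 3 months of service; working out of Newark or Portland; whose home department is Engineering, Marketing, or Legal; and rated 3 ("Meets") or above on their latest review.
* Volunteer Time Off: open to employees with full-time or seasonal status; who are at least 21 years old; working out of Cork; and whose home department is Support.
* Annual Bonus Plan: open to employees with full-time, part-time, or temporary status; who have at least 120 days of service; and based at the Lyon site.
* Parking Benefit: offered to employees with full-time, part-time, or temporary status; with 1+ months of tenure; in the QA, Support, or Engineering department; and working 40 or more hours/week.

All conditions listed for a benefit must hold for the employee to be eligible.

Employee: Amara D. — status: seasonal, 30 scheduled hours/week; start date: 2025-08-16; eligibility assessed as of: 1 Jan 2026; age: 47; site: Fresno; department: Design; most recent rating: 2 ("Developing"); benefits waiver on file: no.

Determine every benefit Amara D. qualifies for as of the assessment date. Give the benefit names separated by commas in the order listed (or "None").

Spot Bonus Program

Service from 2025-08-16 to 1 Jan 2026: 138 days.
401(k) Company Match — status seasonal ✓ (not excluded); service 138 days < 180 days ✗ → not eligible.
Spot Bonus Program — status seasonal ✓; no waiver, service 138 days ≥ 4 weeks (≈28 days) ✓; age 47 ≥ 18 ✓; rating 2 ≥ 2 ✓ → eligible.
Floating Holidays — no waiver, service 138 days ≥ 3 months (≈90 days) ✓; dept Design ✗ → not eligible.
Charitable Gift Match — service 138 days ≥ 3 months (≈90 days) ✓; site Fresno ✗ (not Newark or Portland) → not eligible.
Volunteer Time Off — status seasonal ✓; age 47 ≥ 21 ✓; site Fresno ✗ (not Cork) → not eligible.
Annual Bonus Plan — status seasonal ✗ (requires full-time, part-time, or temporary) → not eligible.
Parking Benefit — status seasonal ✗ (requires full-time, part-time, or temporary) → not eligible.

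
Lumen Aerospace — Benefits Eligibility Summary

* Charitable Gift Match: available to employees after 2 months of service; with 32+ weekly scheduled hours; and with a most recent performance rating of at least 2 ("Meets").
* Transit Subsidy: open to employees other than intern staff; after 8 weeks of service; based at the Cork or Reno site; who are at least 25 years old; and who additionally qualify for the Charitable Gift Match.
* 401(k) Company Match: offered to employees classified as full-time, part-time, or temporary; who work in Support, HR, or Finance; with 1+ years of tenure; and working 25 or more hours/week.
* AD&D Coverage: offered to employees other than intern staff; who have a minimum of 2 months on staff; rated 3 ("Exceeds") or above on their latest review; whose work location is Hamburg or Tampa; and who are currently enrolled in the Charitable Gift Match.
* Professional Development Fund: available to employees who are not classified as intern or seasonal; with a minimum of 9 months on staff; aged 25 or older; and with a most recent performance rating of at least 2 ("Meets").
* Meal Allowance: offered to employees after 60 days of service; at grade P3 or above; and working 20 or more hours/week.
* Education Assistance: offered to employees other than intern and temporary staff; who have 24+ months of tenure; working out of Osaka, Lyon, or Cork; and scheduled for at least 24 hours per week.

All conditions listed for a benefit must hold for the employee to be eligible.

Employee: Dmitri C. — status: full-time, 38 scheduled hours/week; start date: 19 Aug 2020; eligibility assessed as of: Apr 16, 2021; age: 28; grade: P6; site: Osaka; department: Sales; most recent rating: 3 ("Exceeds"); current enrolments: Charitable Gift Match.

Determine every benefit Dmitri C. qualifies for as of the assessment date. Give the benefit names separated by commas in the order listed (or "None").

Service from 19 Aug 2020 to Apr 16, 2021: 240 days.
Charitable Gift Match — service 240 days ≥ 2 months (≈60 days) ✓; 38 hrs/wk ≥ 32 ✓; rating 3 ≥ 2 ✓ → eligible.
Transit Subsidy — status full-time ✓ (not excluded); service 240 days ≥ 8 weeks (≈56 days) ✓; site Osaka ✗ (not Cork or Reno) → not eligible.
401(k) Company Match — status full-time ✓; dept Sales ✗ → not eligible.
AD&D Coverage — status full-time ✓ (not excluded); service 240 days ≥ 2 months (≈60 days) ✓; rating 3 ≥ 3 ✓; site Osaka ✗ (not Hamburg or Tampa) → not eligible.
Professional Development Fund — status full-time ✓ (not excluded); service 240 days < 9 months (≈270 days) ✗ → not eligible.
Meal Allowance — service 240 days ≥ 60 days ✓; grade P6 ≥ P3 ✓; 38 hrs/wk ≥ 20 ✓ → eligible.
Education Assistance — status full-time ✓ (not excluded); service 240 days < 24 months (≈720 days) ✗ → not eligible.

Charitable Gift Match, Meal Allowance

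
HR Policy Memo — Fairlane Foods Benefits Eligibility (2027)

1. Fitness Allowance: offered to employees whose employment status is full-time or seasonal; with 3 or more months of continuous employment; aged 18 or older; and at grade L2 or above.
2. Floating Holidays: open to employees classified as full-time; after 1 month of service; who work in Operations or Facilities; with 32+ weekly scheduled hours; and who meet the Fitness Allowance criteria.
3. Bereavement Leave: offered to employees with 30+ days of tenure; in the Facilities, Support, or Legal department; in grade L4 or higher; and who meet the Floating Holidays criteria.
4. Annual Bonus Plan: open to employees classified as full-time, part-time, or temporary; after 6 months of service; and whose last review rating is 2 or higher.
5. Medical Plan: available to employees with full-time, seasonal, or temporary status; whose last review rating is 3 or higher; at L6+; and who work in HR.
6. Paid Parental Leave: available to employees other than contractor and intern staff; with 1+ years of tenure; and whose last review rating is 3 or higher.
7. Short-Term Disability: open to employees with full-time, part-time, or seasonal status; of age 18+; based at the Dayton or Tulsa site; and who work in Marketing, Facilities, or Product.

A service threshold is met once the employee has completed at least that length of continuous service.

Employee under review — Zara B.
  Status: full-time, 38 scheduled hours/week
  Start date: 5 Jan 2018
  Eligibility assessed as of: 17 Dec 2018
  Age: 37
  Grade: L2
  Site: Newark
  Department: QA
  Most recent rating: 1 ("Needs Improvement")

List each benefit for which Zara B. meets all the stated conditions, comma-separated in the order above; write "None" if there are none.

Fitness Allowance

Service from 5 Jan 2018 to 17 Dec 2018: 346 days.
Fitness Allowance — status full-time ✓; service 346 days ≥ 3 months (≈90 days) ✓; age 37 ≥ 18 ✓; grade L2 ≥ L2 ✓ → eligible.
Floating Holidays — status full-time ✓; service 346 days ≥ 1 month (≈30 days) ✓; dept QA ✗ → not eligible.
Bereavement Leave — service 346 days ≥ 30 days ✓; dept QA ✗ → not eligible.
Annual Bonus Plan — status full-time ✓; service 346 days ≥ 6 months (≈180 days) ✓; rating 1 < 2 ✗ → not eligible.
Medical Plan — status full-time ✓; rating 1 < 3 ✗ → not eligible.
Paid Parental Leave — status full-time ✓ (not excluded); service 346 days < 1 year (≈365 days) ✗ → not eligible.
Short-Term Disability — status full-time ✓; age 37 ≥ 18 ✓; site Newark ✗ (not Dayton or Tulsa) → not eligible.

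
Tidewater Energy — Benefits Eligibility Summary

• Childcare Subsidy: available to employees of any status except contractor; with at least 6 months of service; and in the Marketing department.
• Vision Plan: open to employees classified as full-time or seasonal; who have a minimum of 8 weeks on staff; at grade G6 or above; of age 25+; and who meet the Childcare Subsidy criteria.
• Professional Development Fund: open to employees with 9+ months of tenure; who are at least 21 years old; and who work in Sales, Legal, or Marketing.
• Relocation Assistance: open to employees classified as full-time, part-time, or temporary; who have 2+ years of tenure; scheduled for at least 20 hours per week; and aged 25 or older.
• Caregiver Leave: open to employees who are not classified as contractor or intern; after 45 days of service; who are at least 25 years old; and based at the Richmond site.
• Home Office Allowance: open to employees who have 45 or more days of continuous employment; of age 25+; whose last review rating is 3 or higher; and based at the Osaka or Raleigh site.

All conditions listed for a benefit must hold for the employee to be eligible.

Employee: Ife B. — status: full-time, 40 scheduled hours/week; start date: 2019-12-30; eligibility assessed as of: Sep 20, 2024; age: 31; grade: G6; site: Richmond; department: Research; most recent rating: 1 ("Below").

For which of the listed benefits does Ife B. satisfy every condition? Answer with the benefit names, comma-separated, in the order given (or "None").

Service from 2019-12-30 to Sep 20, 2024: 1726 days.
Childcare Subsidy — status full-time ✓ (not excluded); service 1726 days ≥ 6 months (≈180 days) ✓; dept Research ✗ → not eligible.
Vision Plan — status full-time ✓; service 1726 days ≥ 8 weeks (≈56 days) ✓; grade G6 ≥ G6 ✓; age 31 ≥ 25 ✓; not eligible for Childcare Subsidy ✗ → not eligible.
Professional Development Fund — service 1726 days ≥ 9 months (≈270 days) ✓; age 31 ≥ 21 ✓; dept Research ✗ → not eligible.
Relocation Assistance — status full-time ✓; service 1726 days ≥ 2 years (≈730 days) ✓; 40 hrs/wk ≥ 20 ✓; age 31 ≥ 25 ✓ → eligible.
Caregiver Leave — status full-time ✓ (not excluded); service 1726 days ≥ 45 days ✓; age 31 ≥ 25 ✓; site Richmond ✓ → eligible.
Home Office Allowance — service 1726 days ≥ 45 days ✓; age 31 ≥ 25 ✓; rating 1 < 3 ✗ → not eligible.

Relocation Assistance, Caregiver Leave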